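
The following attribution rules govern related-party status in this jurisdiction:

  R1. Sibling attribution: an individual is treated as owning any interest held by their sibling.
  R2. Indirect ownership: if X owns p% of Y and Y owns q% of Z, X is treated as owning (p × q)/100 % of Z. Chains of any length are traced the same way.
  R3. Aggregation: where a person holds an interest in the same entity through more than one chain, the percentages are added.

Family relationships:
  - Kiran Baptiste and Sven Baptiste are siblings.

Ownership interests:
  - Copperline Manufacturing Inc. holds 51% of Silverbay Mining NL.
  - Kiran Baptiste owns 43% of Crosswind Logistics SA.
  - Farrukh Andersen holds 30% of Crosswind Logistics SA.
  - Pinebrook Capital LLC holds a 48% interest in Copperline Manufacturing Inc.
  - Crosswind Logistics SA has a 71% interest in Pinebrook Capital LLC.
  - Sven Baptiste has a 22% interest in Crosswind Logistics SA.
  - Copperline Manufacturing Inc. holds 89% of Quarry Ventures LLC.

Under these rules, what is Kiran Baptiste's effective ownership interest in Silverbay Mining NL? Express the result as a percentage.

11.29752%

By sibling attribution (R1), Kiran Baptiste is treated as also owning Sven Baptiste's interest in Crosswind Logistics SA, giving 43% + 22% = 65%.
Chain via Crosswind Logistics SA → Pinebrook Capital LLC → Copperline Manufacturing Inc. (R2): 65% × 71% × 48% × 51% = 11.29752% of Silverbay Mining NL.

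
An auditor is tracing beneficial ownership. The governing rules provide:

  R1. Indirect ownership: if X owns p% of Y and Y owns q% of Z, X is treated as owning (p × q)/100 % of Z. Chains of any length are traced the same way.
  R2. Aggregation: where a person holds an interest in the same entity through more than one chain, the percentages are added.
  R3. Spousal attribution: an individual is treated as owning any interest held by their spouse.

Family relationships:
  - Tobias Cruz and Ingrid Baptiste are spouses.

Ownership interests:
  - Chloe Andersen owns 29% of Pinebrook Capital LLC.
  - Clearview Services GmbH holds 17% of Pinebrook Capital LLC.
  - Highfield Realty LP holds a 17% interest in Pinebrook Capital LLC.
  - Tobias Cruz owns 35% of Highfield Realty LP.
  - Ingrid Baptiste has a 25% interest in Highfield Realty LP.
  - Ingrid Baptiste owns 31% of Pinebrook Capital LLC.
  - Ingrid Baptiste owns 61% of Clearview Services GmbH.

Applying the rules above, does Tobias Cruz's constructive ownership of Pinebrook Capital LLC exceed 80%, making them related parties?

By spousal attribution (R3), Tobias Cruz is treated as also owning Ingrid Baptiste's interest in Highfield Realty LP, giving 35% + 25% = 60%.
By spousal attribution (R3), Tobias Cruz is treated as owning Ingrid Baptiste's 61% interest in Clearview Services GmbH.
By spousal attribution (R3), Tobias Cruz is treated as owning Ingrid Baptiste's 31% interest in Pinebrook Capital LLC.
Chain via Highfield Realty LP (R1): 60% × 17% = 10.2% of Pinebrook Capital LLC.
Chain via Clearview Services GmbH (R1): 61% × 17% = 10.37% of Pinebrook Capital LLC.
Direct interest in Pinebrook Capital LLC: 31%.
Aggregating (R2): 10.2% + 10.37% + 31% = 51.57%.
51.57% does not exceed the 80% threshold, so Tobias is not a related party to Pinebrook Capital LLC.

No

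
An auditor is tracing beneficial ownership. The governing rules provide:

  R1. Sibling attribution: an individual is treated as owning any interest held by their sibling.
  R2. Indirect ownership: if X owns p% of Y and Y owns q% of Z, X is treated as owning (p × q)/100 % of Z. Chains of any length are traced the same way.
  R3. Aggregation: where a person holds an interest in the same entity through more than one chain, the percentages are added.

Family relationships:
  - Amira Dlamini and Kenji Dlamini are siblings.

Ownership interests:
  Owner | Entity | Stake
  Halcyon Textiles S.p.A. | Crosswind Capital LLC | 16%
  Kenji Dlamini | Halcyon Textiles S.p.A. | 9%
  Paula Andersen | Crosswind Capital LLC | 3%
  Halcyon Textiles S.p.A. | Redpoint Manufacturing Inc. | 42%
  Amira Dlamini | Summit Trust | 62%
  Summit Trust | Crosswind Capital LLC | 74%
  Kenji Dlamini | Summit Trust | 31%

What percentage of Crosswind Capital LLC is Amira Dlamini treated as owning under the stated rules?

70.26%

By sibling attribution (R1), Amira Dlamini is treated as also owning Kenji Dlamini's interest in Summit Trust, giving 62% + 31% = 93%.
By sibling attribution (R1), Amira Dlamini is treated as owning Kenji Dlamini's 9% interest in Halcyon Textiles S.p.A.
Chain via Summit Trust (R2): 93% × 74% = 68.82% of Crosswind Capital LLC.
Chain via Halcyon Textiles S.p.A. (R2): 9% × 16% = 1.44% of Crosswind Capital LLC.
Aggregating (R3): 68.82% + 1.44% = 70.26%.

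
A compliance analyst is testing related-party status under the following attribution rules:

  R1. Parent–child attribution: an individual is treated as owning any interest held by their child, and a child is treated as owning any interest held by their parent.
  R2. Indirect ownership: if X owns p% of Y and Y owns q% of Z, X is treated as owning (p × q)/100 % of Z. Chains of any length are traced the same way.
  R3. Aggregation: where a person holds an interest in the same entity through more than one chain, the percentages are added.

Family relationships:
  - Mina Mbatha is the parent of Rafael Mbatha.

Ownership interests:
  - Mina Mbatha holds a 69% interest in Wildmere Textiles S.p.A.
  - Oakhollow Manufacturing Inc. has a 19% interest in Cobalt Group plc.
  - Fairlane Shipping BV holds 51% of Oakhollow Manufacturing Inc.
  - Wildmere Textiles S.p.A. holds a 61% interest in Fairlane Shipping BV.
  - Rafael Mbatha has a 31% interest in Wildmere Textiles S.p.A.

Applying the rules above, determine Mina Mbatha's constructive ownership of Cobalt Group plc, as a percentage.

By parent–child attribution (R1), Mina Mbatha is treated as also owning Rafael Mbatha's interest in Wildmere Textiles S.p.A, giving 69% + 31% = 100%.
Chain via Wildmere Textiles S.p.A. → Fairlane Shipping BV → Oakhollow Manufacturing Inc. (R2): 100% × 61% × 51% × 19% = 5.9109% of Cobalt Group plc.

5.9109%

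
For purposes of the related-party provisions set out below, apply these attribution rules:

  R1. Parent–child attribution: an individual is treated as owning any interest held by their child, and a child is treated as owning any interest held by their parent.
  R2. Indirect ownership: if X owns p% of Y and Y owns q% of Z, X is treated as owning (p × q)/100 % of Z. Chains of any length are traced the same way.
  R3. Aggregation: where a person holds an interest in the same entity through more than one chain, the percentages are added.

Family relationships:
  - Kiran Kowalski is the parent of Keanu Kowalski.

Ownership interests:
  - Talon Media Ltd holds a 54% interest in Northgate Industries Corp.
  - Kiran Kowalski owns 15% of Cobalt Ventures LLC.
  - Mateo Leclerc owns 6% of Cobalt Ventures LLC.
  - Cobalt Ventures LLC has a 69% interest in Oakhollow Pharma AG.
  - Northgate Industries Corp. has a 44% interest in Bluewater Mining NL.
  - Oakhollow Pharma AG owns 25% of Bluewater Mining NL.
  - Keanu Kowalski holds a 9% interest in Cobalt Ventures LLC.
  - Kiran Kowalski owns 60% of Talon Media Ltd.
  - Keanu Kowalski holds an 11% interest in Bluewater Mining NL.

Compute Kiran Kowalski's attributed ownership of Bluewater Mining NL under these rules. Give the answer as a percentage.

By parent–child attribution (R1), Kiran Kowalski is treated as also owning Keanu Kowalski's interest in Cobalt Ventures LLC, giving 15% + 9% = 24%.
By parent–child attribution (R1), Kiran Kowalski is treated as owning Keanu Kowalski's 11% interest in Bluewater Mining NL.
Chain via Talon Media Ltd → Northgate Industries Corp. (R2): 60% × 54% × 44% = 14.256% of Bluewater Mining NL.
Chain via Cobalt Ventures LLC → Oakhollow Pharma AG (R2): 24% × 69% × 25% = 4.14% of Bluewater Mining NL.
Direct interest in Bluewater Mining NL: 11%.
Aggregating (R3): 14.256% + 4.14% + 11% = 29.396%.

29.396%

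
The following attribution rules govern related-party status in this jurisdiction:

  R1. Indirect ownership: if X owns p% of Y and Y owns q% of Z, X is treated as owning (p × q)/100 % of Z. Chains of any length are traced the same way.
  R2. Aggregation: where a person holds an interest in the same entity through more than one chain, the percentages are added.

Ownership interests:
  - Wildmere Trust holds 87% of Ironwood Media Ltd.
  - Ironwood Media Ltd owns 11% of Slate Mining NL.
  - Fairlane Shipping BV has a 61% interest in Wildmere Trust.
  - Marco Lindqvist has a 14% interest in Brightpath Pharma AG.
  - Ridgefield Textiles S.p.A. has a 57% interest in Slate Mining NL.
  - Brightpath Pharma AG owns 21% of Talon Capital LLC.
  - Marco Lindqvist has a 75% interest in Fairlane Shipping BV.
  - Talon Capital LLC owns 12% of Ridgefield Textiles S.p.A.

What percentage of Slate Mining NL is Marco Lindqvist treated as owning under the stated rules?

4.579371%

Chain via Fairlane Shipping BV → Wildmere Trust → Ironwood Media Ltd (R1): 75% × 61% × 87% × 11% = 4.378275% of Slate Mining NL.
Chain via Brightpath Pharma AG → Talon Capital LLC → Ridgefield Textiles S.p.A. (R1): 14% × 21% × 12% × 57% = 0.201096% of Slate Mining NL.
Aggregating (R2): 4.378275% + 0.201096% = 4.579371%.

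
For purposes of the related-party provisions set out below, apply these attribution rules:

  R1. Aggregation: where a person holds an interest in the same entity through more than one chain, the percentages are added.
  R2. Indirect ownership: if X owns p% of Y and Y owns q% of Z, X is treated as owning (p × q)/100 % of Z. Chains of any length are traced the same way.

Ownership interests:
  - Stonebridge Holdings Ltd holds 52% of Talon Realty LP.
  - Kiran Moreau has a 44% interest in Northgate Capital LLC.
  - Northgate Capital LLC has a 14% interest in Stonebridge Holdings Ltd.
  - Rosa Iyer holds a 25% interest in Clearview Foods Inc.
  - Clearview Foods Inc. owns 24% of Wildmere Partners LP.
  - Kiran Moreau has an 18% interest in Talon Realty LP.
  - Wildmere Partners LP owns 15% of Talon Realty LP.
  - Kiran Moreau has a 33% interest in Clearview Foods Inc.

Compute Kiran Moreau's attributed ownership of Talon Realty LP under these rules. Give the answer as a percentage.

Chain via Clearview Foods Inc. → Wildmere Partners LP (R2): 33% × 24% × 15% = 1.188% of Talon Realty LP.
Chain via Northgate Capital LLC → Stonebridge Holdings Ltd (R2): 44% × 14% × 52% = 3.2032% of Talon Realty LP.
Direct interest in Talon Realty LP: 18%.
Aggregating (R1): 1.188% + 3.2032% + 18% = 22.3912%.

22.3912%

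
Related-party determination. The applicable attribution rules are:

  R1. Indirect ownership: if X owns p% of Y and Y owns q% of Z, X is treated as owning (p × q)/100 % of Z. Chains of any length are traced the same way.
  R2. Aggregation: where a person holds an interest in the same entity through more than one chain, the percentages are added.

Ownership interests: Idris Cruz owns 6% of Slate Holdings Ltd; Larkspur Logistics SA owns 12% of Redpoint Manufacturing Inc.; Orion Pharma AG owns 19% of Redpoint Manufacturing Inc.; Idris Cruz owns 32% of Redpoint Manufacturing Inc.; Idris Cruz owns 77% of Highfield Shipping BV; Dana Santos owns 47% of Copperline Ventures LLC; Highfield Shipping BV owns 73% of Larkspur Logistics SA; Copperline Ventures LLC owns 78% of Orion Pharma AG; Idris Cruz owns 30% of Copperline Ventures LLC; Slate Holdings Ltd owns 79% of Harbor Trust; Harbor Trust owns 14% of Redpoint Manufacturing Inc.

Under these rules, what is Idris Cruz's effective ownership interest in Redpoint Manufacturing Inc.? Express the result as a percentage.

43.8548%

Chain via Slate Holdings Ltd → Harbor Trust (R1): 6% × 79% × 14% = 0.6636% of Redpoint Manufacturing Inc.
Chain via Highfield Shipping BV → Larkspur Logistics SA (R1): 77% × 73% × 12% = 6.7452% of Redpoint Manufacturing Inc.
Chain via Copperline Ventures LLC → Orion Pharma AG (R1): 30% × 78% × 19% = 4.446% of Redpoint Manufacturing Inc.
Direct interest in Redpoint Manufacturing Inc: 32%.
Aggregating (R2): 0.6636% + 6.7452% + 4.446% + 32% = 43.8548%.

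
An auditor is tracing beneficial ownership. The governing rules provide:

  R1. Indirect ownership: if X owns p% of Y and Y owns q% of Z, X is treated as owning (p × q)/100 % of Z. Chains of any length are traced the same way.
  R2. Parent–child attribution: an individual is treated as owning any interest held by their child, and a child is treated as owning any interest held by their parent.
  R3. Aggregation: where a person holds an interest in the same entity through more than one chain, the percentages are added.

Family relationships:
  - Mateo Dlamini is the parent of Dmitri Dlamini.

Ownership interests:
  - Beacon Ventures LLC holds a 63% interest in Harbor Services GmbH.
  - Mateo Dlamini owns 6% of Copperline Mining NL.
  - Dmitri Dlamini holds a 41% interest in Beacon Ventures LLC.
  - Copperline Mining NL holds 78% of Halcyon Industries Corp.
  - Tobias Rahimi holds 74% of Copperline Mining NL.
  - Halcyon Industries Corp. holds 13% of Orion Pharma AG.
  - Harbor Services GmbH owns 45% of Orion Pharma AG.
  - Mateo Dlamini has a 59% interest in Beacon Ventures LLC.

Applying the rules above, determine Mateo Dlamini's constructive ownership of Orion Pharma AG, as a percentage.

By parent–child attribution (R2), Mateo Dlamini is treated as also owning Dmitri Dlamini's interest in Beacon Ventures LLC, giving 59% + 41% = 100%.
Chain via Beacon Ventures LLC → Harbor Services GmbH (R1): 100% × 63% × 45% = 28.35% of Orion Pharma AG.
Chain via Copperline Mining NL → Halcyon Industries Corp. (R1): 6% × 78% × 13% = 0.6084% of Orion Pharma AG.
Aggregating (R3): 28.35% + 0.6084% = 28.9584%.

28.9584%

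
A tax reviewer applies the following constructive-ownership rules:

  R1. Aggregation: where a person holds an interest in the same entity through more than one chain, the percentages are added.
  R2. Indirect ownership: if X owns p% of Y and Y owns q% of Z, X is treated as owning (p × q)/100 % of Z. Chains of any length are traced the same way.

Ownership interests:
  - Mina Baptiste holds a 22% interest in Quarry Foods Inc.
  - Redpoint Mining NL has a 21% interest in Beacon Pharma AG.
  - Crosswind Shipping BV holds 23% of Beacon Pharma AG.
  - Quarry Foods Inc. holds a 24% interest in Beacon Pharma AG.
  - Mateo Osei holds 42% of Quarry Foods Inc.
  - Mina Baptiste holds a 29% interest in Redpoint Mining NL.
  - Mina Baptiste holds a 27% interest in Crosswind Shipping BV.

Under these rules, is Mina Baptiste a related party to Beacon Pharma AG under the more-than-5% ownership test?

Chain via Redpoint Mining NL (R2): 29% × 21% = 6.09% of Beacon Pharma AG.
Chain via Crosswind Shipping BV (R2): 27% × 23% = 6.21% of Beacon Pharma AG.
Chain via Quarry Foods Inc. (R2): 22% × 24% = 5.28% of Beacon Pharma AG.
Aggregating (R1): 6.09% + 6.21% + 5.28% = 17.58%.
17.58% exceeds the 5% threshold, so Mina is a related party to Beacon Pharma AG.

Yes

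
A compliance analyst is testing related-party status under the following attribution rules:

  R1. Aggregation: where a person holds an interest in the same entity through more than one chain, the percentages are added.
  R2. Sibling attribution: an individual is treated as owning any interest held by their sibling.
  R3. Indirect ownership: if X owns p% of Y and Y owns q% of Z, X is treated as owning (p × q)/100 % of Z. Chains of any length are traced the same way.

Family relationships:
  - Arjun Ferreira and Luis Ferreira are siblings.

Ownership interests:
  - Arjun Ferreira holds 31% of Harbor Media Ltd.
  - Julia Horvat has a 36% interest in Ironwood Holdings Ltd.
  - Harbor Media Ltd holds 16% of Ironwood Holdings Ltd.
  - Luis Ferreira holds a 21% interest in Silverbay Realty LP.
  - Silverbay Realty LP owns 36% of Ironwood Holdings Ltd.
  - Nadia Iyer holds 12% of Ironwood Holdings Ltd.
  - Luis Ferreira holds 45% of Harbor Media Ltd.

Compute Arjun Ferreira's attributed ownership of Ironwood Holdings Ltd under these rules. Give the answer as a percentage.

19.72%

By sibling attribution (R2), Arjun Ferreira is treated as also owning Luis Ferreira's interest in Harbor Media Ltd, giving 31% + 45% = 76%.
By sibling attribution (R2), Arjun Ferreira is treated as owning Luis Ferreira's 21% interest in Silverbay Realty LP.
Chain via Harbor Media Ltd (R3): 76% × 16% = 12.16% of Ironwood Holdings Ltd.
Chain via Silverbay Realty LP (R3): 21% × 36% = 7.56% of Ironwood Holdings Ltd.
Aggregating (R1): 12.16% + 7.56% = 19.72%.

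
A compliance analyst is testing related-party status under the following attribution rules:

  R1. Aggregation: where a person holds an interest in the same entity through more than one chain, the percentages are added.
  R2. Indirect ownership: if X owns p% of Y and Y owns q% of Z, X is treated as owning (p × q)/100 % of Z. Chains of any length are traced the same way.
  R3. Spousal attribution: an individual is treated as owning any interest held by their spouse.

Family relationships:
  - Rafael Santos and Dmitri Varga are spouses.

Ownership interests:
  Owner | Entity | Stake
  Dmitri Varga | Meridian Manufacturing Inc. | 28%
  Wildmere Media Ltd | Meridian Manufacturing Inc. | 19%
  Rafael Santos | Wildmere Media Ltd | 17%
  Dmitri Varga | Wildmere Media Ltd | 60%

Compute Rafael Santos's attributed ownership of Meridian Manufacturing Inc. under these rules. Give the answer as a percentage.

42.63%

By spousal attribution (R3), Rafael Santos is treated as also owning Dmitri Varga's interest in Wildmere Media Ltd, giving 17% + 60% = 77%.
By spousal attribution (R3), Rafael Santos is treated as owning Dmitri Varga's 28% interest in Meridian Manufacturing Inc.
Chain via Wildmere Media Ltd (R2): 77% × 19% = 14.63% of Meridian Manufacturing Inc.
Direct interest in Meridian Manufacturing Inc: 28%.
Aggregating (R1): 14.63% + 28% = 42.63%.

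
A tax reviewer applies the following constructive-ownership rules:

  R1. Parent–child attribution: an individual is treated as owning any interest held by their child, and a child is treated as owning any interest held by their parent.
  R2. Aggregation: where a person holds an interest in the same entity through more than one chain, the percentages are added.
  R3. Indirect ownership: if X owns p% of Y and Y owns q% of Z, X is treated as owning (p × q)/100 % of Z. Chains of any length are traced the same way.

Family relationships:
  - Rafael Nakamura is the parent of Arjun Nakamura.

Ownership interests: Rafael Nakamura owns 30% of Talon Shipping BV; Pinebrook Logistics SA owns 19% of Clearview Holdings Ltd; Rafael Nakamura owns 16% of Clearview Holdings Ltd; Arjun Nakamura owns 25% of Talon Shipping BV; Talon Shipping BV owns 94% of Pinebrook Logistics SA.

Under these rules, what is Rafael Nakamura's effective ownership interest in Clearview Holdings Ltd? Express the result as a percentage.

By parent–child attribution (R1), Rafael Nakamura is treated as also owning Arjun Nakamura's interest in Talon Shipping BV, giving 30% + 25% = 55%.
Chain via Talon Shipping BV → Pinebrook Logistics SA (R3): 55% × 94% × 19% = 9.823% of Clearview Holdings Ltd.
Direct interest in Clearview Holdings Ltd: 16%.
Aggregating (R2): 9.823% + 16% = 25.823%.

25.823%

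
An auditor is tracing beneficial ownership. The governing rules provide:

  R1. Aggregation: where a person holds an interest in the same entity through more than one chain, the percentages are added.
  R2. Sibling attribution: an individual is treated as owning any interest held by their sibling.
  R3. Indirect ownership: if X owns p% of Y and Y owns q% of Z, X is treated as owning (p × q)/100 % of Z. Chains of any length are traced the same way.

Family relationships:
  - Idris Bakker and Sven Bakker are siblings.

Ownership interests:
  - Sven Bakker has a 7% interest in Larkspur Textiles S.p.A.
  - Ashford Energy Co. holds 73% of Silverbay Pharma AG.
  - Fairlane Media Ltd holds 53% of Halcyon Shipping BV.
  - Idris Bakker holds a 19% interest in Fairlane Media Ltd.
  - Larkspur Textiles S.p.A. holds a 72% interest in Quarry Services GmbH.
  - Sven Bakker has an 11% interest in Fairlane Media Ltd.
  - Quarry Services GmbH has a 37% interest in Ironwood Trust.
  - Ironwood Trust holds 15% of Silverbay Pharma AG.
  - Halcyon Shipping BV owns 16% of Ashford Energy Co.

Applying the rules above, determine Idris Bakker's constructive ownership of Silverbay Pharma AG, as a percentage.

2.13684%

By sibling attribution (R2), Idris Bakker is treated as also owning Sven Bakker's interest in Fairlane Media Ltd, giving 19% + 11% = 30%.
By sibling attribution (R2), Idris Bakker is treated as owning Sven Bakker's 7% interest in Larkspur Textiles S.p.A.
Chain via Fairlane Media Ltd → Halcyon Shipping BV → Ashford Energy Co. (R3): 30% × 53% × 16% × 73% = 1.85712% of Silverbay Pharma AG.
Chain via Larkspur Textiles S.p.A. → Quarry Services GmbH → Ironwood Trust (R3): 7% × 72% × 37% × 15% = 0.27972% of Silverbay Pharma AG.
Aggregating (R1): 1.85712% + 0.27972% = 2.13684%.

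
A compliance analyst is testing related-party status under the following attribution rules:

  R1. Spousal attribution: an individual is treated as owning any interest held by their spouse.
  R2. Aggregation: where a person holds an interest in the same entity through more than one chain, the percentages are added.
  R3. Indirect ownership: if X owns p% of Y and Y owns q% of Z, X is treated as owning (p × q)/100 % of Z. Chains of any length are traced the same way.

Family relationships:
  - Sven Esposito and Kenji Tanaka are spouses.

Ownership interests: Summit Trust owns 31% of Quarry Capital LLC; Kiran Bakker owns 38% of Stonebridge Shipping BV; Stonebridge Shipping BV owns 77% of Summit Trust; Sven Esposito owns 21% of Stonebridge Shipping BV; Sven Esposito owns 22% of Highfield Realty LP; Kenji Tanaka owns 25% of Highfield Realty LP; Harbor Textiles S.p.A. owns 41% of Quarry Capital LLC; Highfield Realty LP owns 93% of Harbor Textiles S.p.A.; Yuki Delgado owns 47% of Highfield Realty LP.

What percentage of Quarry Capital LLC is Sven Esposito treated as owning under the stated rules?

By spousal attribution (R1), Sven Esposito is treated as also owning Kenji Tanaka's interest in Highfield Realty LP, giving 22% + 25% = 47%.
Chain via Stonebridge Shipping BV → Summit Trust (R3): 21% × 77% × 31% = 5.0127% of Quarry Capital LLC.
Chain via Highfield Realty LP → Harbor Textiles S.p.A. (R3): 47% × 93% × 41% = 17.9211% of Quarry Capital LLC.
Aggregating (R2): 5.0127% + 17.9211% = 22.9338%.

22.9338%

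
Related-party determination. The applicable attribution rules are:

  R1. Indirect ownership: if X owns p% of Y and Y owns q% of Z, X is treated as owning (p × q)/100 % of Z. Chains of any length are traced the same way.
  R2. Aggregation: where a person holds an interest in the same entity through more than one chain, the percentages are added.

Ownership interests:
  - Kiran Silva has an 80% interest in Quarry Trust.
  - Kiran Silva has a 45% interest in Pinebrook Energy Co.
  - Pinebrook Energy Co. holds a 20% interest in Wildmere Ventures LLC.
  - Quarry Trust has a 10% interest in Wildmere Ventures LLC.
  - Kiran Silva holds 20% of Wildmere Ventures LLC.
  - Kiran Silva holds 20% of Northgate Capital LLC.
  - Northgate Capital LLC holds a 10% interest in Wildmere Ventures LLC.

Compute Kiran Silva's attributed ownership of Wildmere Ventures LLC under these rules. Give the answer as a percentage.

Chain via Quarry Trust (R1): 80% × 10% = 8% of Wildmere Ventures LLC.
Chain via Northgate Capital LLC (R1): 20% × 10% = 2% of Wildmere Ventures LLC.
Chain via Pinebrook Energy Co. (R1): 45% × 20% = 9% of Wildmere Ventures LLC.
Direct interest in Wildmere Ventures LLC: 20%.
Aggregating (R2): 8% + 2% + 9% + 20% = 39%.

39%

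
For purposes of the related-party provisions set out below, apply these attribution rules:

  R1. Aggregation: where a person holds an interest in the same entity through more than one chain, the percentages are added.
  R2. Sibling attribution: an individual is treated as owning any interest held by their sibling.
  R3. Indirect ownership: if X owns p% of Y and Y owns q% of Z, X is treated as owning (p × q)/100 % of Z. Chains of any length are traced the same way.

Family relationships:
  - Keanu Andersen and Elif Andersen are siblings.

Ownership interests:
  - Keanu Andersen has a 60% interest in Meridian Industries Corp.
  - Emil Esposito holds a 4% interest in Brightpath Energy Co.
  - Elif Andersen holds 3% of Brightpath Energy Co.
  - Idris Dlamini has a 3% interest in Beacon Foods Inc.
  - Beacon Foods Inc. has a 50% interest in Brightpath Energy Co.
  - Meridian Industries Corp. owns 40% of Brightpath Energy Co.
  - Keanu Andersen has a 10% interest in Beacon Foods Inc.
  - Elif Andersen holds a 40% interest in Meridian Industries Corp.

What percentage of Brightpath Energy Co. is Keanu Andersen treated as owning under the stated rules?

48%

By sibling attribution (R2), Keanu Andersen is treated as also owning Elif Andersen's interest in Meridian Industries Corp, giving 60% + 40% = 100%.
By sibling attribution (R2), Keanu Andersen is treated as owning Elif Andersen's 3% interest in Brightpath Energy Co.
Chain via Beacon Foods Inc. (R3): 10% × 50% = 5% of Brightpath Energy Co.
Chain via Meridian Industries Corp. (R3): 100% × 40% = 40% of Brightpath Energy Co.
Direct interest in Brightpath Energy Co: 3%.
Aggregating (R1): 5% + 40% + 3% = 48%.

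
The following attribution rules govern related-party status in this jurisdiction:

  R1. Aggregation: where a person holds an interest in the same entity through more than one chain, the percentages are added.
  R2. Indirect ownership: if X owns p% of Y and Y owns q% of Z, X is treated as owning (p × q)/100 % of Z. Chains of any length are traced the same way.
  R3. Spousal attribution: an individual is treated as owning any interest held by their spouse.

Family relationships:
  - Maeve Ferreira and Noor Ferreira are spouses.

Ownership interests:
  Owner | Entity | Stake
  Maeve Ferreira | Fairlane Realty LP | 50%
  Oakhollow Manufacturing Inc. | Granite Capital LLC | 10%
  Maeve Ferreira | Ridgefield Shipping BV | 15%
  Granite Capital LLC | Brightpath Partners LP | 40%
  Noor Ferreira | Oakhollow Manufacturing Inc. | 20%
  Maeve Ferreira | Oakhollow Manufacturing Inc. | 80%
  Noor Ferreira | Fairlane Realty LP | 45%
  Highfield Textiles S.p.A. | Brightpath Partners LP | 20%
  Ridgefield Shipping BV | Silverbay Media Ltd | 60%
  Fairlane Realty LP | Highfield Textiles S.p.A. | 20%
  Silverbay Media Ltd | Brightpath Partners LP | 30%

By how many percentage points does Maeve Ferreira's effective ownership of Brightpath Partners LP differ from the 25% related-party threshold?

14.5

By spousal attribution (R3), Maeve Ferreira is treated as also owning Noor Ferreira's interest in Fairlane Realty LP, giving 50% + 45% = 95%.
By spousal attribution (R3), Maeve Ferreira is treated as also owning Noor Ferreira's interest in Oakhollow Manufacturing Inc, giving 80% + 20% = 100%.
Chain via Fairlane Realty LP → Highfield Textiles S.p.A. (R2): 95% × 20% × 20% = 3.8% of Brightpath Partners LP.
Chain via Ridgefield Shipping BV → Silverbay Media Ltd (R2): 15% × 60% × 30% = 2.7% of Brightpath Partners LP.
Chain via Oakhollow Manufacturing Inc. → Granite Capital LLC (R2): 100% × 10% × 40% = 4% of Brightpath Partners LP.
Aggregating (R1): 3.8% + 2.7% + 4% = 10.5%.
10.5% falls short of the 25% threshold by 14.5 percentage points.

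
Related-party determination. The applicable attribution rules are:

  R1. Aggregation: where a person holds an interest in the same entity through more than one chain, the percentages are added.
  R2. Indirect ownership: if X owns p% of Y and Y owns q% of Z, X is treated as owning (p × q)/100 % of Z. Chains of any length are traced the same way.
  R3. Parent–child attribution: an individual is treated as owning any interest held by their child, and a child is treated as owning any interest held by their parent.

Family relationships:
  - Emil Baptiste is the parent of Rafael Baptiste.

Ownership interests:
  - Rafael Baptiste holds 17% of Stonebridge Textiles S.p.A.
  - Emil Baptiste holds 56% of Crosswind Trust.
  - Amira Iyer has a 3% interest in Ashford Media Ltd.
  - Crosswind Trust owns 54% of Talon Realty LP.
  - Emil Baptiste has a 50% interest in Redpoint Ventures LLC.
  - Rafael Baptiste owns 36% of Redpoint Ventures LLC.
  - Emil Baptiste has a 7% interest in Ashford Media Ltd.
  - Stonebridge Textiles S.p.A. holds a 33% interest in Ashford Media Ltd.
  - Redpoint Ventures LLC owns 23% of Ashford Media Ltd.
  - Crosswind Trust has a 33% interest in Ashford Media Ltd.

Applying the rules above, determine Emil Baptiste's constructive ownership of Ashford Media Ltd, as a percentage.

50.87%

By parent–child attribution (R3), Emil Baptiste is treated as also owning Rafael Baptiste's interest in Redpoint Ventures LLC, giving 50% + 36% = 86%.
By parent–child attribution (R3), Emil Baptiste is treated as owning Rafael Baptiste's 17% interest in Stonebridge Textiles S.p.A.
Chain via Crosswind Trust (R2): 56% × 33% = 18.48% of Ashford Media Ltd.
Chain via Redpoint Ventures LLC (R2): 86% × 23% = 19.78% of Ashford Media Ltd.
Direct interest in Ashford Media Ltd: 7%.
Chain via Stonebridge Textiles S.p.A. (R2): 17% × 33% = 5.61% of Ashford Media Ltd.
Aggregating (R1): 18.48% + 19.78% + 7% + 5.61% = 50.87%.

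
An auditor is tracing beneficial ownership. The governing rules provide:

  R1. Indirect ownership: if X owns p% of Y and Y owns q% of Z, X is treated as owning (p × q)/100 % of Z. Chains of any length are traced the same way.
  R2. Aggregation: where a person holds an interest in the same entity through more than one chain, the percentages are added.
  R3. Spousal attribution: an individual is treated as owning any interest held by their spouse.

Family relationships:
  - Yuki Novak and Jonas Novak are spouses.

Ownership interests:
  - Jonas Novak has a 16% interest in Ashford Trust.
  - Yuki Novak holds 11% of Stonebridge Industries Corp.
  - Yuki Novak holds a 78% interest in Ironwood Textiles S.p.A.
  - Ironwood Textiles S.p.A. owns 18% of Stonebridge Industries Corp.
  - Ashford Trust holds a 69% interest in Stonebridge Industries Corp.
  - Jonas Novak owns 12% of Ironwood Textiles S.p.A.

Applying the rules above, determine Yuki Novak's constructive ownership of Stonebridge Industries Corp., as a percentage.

38.24%

By spousal attribution (R3), Yuki Novak is treated as also owning Jonas Novak's interest in Ironwood Textiles S.p.A, giving 78% + 12% = 90%.
By spousal attribution (R3), Yuki Novak is treated as owning Jonas Novak's 16% interest in Ashford Trust.
Chain via Ironwood Textiles S.p.A. (R1): 90% × 18% = 16.2% of Stonebridge Industries Corp.
Direct interest in Stonebridge Industries Corp: 11%.
Chain via Ashford Trust (R1): 16% × 69% = 11.04% of Stonebridge Industries Corp.
Aggregating (R2): 16.2% + 11% + 11.04% = 38.24%.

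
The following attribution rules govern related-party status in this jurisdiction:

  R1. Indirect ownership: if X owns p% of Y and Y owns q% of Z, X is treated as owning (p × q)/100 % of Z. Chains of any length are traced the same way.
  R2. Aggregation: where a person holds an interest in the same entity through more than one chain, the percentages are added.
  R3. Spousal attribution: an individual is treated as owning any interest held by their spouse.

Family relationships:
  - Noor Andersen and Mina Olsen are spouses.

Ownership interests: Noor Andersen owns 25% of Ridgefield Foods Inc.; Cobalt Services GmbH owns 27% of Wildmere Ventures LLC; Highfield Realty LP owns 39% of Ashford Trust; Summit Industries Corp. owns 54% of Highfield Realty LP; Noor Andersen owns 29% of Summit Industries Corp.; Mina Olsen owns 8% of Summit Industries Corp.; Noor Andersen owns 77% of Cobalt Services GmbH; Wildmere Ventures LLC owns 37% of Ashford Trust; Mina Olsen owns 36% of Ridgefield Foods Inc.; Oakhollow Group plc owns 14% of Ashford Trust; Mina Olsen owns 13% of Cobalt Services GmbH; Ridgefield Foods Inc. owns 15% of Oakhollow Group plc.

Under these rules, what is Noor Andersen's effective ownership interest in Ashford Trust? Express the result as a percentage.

By spousal attribution (R3), Noor Andersen is treated as also owning Mina Olsen's interest in Summit Industries Corp, giving 29% + 8% = 37%.
By spousal attribution (R3), Noor Andersen is treated as also owning Mina Olsen's interest in Cobalt Services GmbH, giving 77% + 13% = 90%.
By spousal attribution (R3), Noor Andersen is treated as also owning Mina Olsen's interest in Ridgefield Foods Inc, giving 25% + 36% = 61%.
Chain via Summit Industries Corp. → Highfield Realty LP (R1): 37% × 54% × 39% = 7.7922% of Ashford Trust.
Chain via Cobalt Services GmbH → Wildmere Ventures LLC (R1): 90% × 27% × 37% = 8.991% of Ashford Trust.
Chain via Ridgefield Foods Inc. → Oakhollow Group plc (R1): 61% × 15% × 14% = 1.281% of Ashford Trust.
Aggregating (R2): 7.7922% + 8.991% + 1.281% = 18.0642%.

18.0642%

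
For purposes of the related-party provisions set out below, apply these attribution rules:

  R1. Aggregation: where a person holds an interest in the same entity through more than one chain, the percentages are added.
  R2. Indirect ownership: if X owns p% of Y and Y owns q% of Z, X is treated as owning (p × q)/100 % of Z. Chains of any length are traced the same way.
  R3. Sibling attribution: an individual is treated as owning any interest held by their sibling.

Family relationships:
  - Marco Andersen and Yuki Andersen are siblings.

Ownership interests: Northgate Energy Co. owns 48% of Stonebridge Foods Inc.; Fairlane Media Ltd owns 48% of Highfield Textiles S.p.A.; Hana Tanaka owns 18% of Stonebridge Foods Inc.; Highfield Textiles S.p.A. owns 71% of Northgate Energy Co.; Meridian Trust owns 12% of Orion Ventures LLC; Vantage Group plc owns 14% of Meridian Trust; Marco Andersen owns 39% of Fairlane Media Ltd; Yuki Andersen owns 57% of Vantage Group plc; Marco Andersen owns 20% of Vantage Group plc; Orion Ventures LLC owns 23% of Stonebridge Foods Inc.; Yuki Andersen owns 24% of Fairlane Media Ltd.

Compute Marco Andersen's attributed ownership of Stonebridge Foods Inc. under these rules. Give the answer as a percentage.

By sibling attribution (R3), Marco Andersen is treated as also owning Yuki Andersen's interest in Fairlane Media Ltd, giving 39% + 24% = 63%.
By sibling attribution (R3), Marco Andersen is treated as also owning Yuki Andersen's interest in Vantage Group plc, giving 20% + 57% = 77%.
Chain via Fairlane Media Ltd → Highfield Textiles S.p.A. → Northgate Energy Co. (R2): 63% × 48% × 71% × 48% = 10.305792% of Stonebridge Foods Inc.
Chain via Vantage Group plc → Meridian Trust → Orion Ventures LLC (R2): 77% × 14% × 12% × 23% = 0.297528% of Stonebridge Foods Inc.
Aggregating (R1): 10.305792% + 0.297528% = 10.60332%.

10.60332%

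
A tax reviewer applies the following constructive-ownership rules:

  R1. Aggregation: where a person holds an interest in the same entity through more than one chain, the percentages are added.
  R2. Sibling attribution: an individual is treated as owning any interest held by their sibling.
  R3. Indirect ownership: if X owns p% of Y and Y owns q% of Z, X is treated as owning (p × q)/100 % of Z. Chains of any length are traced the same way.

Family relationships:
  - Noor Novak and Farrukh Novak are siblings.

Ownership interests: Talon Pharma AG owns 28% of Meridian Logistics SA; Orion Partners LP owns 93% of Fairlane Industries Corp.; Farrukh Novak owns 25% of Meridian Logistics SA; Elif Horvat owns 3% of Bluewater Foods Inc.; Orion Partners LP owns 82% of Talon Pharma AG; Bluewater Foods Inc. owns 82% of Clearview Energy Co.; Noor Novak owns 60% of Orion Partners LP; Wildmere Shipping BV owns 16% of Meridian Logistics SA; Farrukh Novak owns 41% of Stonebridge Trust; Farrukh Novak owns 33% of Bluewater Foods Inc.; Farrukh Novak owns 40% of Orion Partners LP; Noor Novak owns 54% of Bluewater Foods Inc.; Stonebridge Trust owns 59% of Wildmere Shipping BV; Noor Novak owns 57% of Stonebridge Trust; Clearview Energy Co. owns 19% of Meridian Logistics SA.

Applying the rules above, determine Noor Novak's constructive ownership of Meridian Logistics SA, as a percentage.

By sibling attribution (R2), Noor Novak is treated as also owning Farrukh Novak's interest in Stonebridge Trust, giving 57% + 41% = 98%.
By sibling attribution (R2), Noor Novak is treated as also owning Farrukh Novak's interest in Orion Partners LP, giving 60% + 40% = 100%.
By sibling attribution (R2), Noor Novak is treated as also owning Farrukh Novak's interest in Bluewater Foods Inc, giving 54% + 33% = 87%.
By sibling attribution (R2), Noor Novak is treated as owning Farrukh Novak's 25% interest in Meridian Logistics SA.
Chain via Stonebridge Trust → Wildmere Shipping BV (R3): 98% × 59% × 16% = 9.2512% of Meridian Logistics SA.
Chain via Orion Partners LP → Talon Pharma AG (R3): 100% × 82% × 28% = 22.96% of Meridian Logistics SA.
Chain via Bluewater Foods Inc. → Clearview Energy Co. (R3): 87% × 82% × 19% = 13.5546% of Meridian Logistics SA.
Direct interest in Meridian Logistics SA: 25%.
Aggregating (R1): 9.2512% + 22.96% + 13.5546% + 25% = 70.7658%.

70.7658%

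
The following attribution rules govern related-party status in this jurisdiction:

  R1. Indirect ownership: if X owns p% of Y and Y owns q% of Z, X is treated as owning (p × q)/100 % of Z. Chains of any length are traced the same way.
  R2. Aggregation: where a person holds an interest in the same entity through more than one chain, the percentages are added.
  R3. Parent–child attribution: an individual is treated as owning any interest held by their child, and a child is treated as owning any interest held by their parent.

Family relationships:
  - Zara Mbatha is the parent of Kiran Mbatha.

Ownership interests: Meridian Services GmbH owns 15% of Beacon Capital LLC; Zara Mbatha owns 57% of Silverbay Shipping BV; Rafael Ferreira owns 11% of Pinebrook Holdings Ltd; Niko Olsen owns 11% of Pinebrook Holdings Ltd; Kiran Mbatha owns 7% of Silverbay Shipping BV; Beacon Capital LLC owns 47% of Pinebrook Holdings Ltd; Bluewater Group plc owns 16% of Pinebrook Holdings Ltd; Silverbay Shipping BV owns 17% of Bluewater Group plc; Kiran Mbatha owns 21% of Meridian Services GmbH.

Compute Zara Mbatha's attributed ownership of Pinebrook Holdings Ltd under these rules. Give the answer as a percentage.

By parent–child attribution (R3), Zara Mbatha is treated as also owning Kiran Mbatha's interest in Silverbay Shipping BV, giving 57% + 7% = 64%.
By parent–child attribution (R3), Zara Mbatha is treated as owning Kiran Mbatha's 21% interest in Meridian Services GmbH.
Chain via Silverbay Shipping BV → Bluewater Group plc (R1): 64% × 17% × 16% = 1.7408% of Pinebrook Holdings Ltd.
Chain via Meridian Services GmbH → Beacon Capital LLC (R1): 21% × 15% × 47% = 1.4805% of Pinebrook Holdings Ltd.
Aggregating (R2): 1.7408% + 1.4805% = 3.2213%.

3.2213%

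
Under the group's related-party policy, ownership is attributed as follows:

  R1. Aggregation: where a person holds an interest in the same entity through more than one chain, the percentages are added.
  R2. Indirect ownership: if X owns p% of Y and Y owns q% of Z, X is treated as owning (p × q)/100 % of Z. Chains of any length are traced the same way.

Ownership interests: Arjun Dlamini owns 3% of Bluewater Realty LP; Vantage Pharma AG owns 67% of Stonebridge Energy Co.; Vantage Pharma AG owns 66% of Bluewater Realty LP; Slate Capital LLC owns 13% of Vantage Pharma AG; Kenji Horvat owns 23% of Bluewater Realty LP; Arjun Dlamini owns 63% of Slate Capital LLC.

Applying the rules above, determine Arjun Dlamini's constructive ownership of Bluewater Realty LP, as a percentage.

8.4054%

Chain via Slate Capital LLC → Vantage Pharma AG (R2): 63% × 13% × 66% = 5.4054% of Bluewater Realty LP.
Direct interest in Bluewater Realty LP: 3%.
Aggregating (R1): 5.4054% + 3% = 8.4054%.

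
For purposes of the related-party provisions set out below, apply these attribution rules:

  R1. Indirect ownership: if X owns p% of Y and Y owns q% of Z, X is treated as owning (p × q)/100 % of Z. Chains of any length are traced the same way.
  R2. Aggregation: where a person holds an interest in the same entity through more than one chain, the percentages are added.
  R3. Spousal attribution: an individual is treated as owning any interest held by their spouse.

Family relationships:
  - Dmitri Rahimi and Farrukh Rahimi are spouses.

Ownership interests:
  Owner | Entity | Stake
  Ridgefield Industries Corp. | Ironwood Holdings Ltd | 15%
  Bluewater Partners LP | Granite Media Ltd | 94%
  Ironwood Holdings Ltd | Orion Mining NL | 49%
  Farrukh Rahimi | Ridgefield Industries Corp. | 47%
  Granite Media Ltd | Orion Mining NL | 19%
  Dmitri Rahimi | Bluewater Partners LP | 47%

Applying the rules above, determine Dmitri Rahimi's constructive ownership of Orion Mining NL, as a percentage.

By spousal attribution (R3), Dmitri Rahimi is treated as owning Farrukh Rahimi's 47% interest in Ridgefield Industries Corp.
Chain via Bluewater Partners LP → Granite Media Ltd (R1): 47% × 94% × 19% = 8.3942% of Orion Mining NL.
Chain via Ridgefield Industries Corp. → Ironwood Holdings Ltd (R1): 47% × 15% × 49% = 3.4545% of Orion Mining NL.
Aggregating (R2): 8.3942% + 3.4545% = 11.8487%.

11.8487%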